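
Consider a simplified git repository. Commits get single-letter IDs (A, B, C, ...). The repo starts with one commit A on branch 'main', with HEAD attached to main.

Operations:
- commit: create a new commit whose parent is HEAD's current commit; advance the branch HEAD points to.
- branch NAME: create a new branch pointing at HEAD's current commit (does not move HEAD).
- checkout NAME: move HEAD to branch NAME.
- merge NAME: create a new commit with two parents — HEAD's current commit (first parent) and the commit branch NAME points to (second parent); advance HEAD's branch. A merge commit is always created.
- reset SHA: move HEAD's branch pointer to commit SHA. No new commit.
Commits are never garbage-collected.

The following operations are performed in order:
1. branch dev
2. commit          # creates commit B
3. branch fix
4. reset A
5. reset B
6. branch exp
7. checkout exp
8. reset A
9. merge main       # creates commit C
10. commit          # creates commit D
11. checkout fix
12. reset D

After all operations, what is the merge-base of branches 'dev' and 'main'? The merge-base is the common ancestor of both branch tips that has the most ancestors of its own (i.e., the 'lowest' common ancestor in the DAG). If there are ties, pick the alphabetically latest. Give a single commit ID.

Answer: A

Derivation:
After op 1 (branch): HEAD=main@A [dev=A main=A]
After op 2 (commit): HEAD=main@B [dev=A main=B]
After op 3 (branch): HEAD=main@B [dev=A fix=B main=B]
After op 4 (reset): HEAD=main@A [dev=A fix=B main=A]
After op 5 (reset): HEAD=main@B [dev=A fix=B main=B]
After op 6 (branch): HEAD=main@B [dev=A exp=B fix=B main=B]
After op 7 (checkout): HEAD=exp@B [dev=A exp=B fix=B main=B]
After op 8 (reset): HEAD=exp@A [dev=A exp=A fix=B main=B]
After op 9 (merge): HEAD=exp@C [dev=A exp=C fix=B main=B]
After op 10 (commit): HEAD=exp@D [dev=A exp=D fix=B main=B]
After op 11 (checkout): HEAD=fix@B [dev=A exp=D fix=B main=B]
After op 12 (reset): HEAD=fix@D [dev=A exp=D fix=D main=B]
ancestors(dev=A): ['A']
ancestors(main=B): ['A', 'B']
common: ['A']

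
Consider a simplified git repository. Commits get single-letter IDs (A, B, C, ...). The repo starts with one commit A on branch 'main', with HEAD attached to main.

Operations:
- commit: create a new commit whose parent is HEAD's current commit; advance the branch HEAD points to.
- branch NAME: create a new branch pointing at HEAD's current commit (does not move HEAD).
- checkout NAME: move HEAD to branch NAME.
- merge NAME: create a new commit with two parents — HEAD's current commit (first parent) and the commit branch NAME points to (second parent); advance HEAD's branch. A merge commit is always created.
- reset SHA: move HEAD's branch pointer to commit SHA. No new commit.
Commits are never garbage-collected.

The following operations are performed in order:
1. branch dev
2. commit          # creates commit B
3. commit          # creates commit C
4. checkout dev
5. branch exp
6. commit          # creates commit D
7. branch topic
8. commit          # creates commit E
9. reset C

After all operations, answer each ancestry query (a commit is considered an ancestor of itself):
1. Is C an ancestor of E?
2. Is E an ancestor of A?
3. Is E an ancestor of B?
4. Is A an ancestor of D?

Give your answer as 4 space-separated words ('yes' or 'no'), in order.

Answer: no no no yes

Derivation:
After op 1 (branch): HEAD=main@A [dev=A main=A]
After op 2 (commit): HEAD=main@B [dev=A main=B]
After op 3 (commit): HEAD=main@C [dev=A main=C]
After op 4 (checkout): HEAD=dev@A [dev=A main=C]
After op 5 (branch): HEAD=dev@A [dev=A exp=A main=C]
After op 6 (commit): HEAD=dev@D [dev=D exp=A main=C]
After op 7 (branch): HEAD=dev@D [dev=D exp=A main=C topic=D]
After op 8 (commit): HEAD=dev@E [dev=E exp=A main=C topic=D]
After op 9 (reset): HEAD=dev@C [dev=C exp=A main=C topic=D]
ancestors(E) = {A,D,E}; C in? no
ancestors(A) = {A}; E in? no
ancestors(B) = {A,B}; E in? no
ancestors(D) = {A,D}; A in? yes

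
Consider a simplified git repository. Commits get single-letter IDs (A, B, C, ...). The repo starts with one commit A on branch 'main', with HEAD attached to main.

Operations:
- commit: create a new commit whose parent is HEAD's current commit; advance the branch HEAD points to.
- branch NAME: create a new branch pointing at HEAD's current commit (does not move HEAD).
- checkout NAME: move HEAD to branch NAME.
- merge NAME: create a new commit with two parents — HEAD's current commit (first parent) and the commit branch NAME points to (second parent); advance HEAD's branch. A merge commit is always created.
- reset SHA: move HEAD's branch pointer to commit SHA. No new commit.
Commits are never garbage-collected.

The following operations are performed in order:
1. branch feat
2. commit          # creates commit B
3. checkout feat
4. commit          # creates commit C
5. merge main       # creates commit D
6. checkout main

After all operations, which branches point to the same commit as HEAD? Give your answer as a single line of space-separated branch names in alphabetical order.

Answer: main

Derivation:
After op 1 (branch): HEAD=main@A [feat=A main=A]
After op 2 (commit): HEAD=main@B [feat=A main=B]
After op 3 (checkout): HEAD=feat@A [feat=A main=B]
After op 4 (commit): HEAD=feat@C [feat=C main=B]
After op 5 (merge): HEAD=feat@D [feat=D main=B]
After op 6 (checkout): HEAD=main@B [feat=D main=B]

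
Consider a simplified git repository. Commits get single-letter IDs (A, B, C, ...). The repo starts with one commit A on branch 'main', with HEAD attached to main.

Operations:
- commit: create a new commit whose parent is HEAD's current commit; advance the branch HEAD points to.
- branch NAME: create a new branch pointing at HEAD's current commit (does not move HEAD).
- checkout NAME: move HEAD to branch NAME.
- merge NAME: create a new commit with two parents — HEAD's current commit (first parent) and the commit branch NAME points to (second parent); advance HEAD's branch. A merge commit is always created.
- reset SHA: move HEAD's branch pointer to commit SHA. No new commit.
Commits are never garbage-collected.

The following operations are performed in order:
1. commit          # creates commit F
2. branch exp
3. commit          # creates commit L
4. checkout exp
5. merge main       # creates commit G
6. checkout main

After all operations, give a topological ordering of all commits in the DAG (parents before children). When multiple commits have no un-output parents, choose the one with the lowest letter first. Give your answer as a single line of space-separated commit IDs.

Answer: A F L G

Derivation:
After op 1 (commit): HEAD=main@F [main=F]
After op 2 (branch): HEAD=main@F [exp=F main=F]
After op 3 (commit): HEAD=main@L [exp=F main=L]
After op 4 (checkout): HEAD=exp@F [exp=F main=L]
After op 5 (merge): HEAD=exp@G [exp=G main=L]
After op 6 (checkout): HEAD=main@L [exp=G main=L]
commit A: parents=[]
commit F: parents=['A']
commit G: parents=['F', 'L']
commit L: parents=['F']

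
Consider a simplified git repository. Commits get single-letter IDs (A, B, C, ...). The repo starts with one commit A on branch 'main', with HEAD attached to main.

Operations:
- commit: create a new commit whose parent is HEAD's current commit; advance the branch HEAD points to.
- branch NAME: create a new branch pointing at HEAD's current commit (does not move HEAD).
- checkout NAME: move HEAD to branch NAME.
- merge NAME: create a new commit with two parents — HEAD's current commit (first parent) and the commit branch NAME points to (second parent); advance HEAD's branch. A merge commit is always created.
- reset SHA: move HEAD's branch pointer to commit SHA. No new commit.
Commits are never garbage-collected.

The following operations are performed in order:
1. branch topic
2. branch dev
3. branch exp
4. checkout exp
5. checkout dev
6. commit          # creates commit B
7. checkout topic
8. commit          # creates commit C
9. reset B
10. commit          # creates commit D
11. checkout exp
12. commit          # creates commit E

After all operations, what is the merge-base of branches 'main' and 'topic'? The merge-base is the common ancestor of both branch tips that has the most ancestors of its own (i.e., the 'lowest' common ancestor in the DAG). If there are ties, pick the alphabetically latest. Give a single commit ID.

Answer: A

Derivation:
After op 1 (branch): HEAD=main@A [main=A topic=A]
After op 2 (branch): HEAD=main@A [dev=A main=A topic=A]
After op 3 (branch): HEAD=main@A [dev=A exp=A main=A topic=A]
After op 4 (checkout): HEAD=exp@A [dev=A exp=A main=A topic=A]
After op 5 (checkout): HEAD=dev@A [dev=A exp=A main=A topic=A]
After op 6 (commit): HEAD=dev@B [dev=B exp=A main=A topic=A]
After op 7 (checkout): HEAD=topic@A [dev=B exp=A main=A topic=A]
After op 8 (commit): HEAD=topic@C [dev=B exp=A main=A topic=C]
After op 9 (reset): HEAD=topic@B [dev=B exp=A main=A topic=B]
After op 10 (commit): HEAD=topic@D [dev=B exp=A main=A topic=D]
After op 11 (checkout): HEAD=exp@A [dev=B exp=A main=A topic=D]
After op 12 (commit): HEAD=exp@E [dev=B exp=E main=A topic=D]
ancestors(main=A): ['A']
ancestors(topic=D): ['A', 'B', 'D']
common: ['A']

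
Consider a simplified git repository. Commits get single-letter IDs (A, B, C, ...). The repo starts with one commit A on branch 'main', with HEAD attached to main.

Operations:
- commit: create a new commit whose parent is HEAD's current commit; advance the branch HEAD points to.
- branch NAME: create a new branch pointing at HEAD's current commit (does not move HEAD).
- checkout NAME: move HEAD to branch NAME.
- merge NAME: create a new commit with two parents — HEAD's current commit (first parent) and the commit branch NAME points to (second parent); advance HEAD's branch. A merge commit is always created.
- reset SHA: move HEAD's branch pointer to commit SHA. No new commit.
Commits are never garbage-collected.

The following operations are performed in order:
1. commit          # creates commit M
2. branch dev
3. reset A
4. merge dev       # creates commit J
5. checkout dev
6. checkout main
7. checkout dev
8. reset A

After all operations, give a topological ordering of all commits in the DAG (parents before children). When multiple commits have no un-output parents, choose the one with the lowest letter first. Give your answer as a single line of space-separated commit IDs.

After op 1 (commit): HEAD=main@M [main=M]
After op 2 (branch): HEAD=main@M [dev=M main=M]
After op 3 (reset): HEAD=main@A [dev=M main=A]
After op 4 (merge): HEAD=main@J [dev=M main=J]
After op 5 (checkout): HEAD=dev@M [dev=M main=J]
After op 6 (checkout): HEAD=main@J [dev=M main=J]
After op 7 (checkout): HEAD=dev@M [dev=M main=J]
After op 8 (reset): HEAD=dev@A [dev=A main=J]
commit A: parents=[]
commit J: parents=['A', 'M']
commit M: parents=['A']

Answer: A M J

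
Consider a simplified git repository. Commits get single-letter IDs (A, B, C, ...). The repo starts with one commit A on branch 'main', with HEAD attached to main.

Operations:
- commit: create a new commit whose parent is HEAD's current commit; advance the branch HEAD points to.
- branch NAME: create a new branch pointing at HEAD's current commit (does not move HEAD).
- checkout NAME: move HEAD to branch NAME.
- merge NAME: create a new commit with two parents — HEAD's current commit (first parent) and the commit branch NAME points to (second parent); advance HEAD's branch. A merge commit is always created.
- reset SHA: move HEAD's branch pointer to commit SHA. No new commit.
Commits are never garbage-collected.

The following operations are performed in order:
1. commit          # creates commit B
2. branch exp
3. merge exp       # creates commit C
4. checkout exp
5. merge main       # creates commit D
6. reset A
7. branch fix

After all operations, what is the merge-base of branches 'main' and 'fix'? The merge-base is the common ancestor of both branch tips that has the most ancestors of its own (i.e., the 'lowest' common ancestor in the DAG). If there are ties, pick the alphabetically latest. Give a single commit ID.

Answer: A

Derivation:
After op 1 (commit): HEAD=main@B [main=B]
After op 2 (branch): HEAD=main@B [exp=B main=B]
After op 3 (merge): HEAD=main@C [exp=B main=C]
After op 4 (checkout): HEAD=exp@B [exp=B main=C]
After op 5 (merge): HEAD=exp@D [exp=D main=C]
After op 6 (reset): HEAD=exp@A [exp=A main=C]
After op 7 (branch): HEAD=exp@A [exp=A fix=A main=C]
ancestors(main=C): ['A', 'B', 'C']
ancestors(fix=A): ['A']
common: ['A']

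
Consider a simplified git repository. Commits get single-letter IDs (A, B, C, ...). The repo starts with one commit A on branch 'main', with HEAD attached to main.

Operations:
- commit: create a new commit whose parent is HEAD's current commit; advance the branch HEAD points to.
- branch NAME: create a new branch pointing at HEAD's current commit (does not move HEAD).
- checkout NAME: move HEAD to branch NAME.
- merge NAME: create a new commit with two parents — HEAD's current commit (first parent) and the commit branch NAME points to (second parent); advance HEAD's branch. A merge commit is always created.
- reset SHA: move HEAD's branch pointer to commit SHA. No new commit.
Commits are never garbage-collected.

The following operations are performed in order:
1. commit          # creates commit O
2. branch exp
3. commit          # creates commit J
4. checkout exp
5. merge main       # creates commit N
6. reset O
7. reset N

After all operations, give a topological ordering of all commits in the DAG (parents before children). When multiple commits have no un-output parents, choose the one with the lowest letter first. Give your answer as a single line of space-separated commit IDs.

Answer: A O J N

Derivation:
After op 1 (commit): HEAD=main@O [main=O]
After op 2 (branch): HEAD=main@O [exp=O main=O]
After op 3 (commit): HEAD=main@J [exp=O main=J]
After op 4 (checkout): HEAD=exp@O [exp=O main=J]
After op 5 (merge): HEAD=exp@N [exp=N main=J]
After op 6 (reset): HEAD=exp@O [exp=O main=J]
After op 7 (reset): HEAD=exp@N [exp=N main=J]
commit A: parents=[]
commit J: parents=['O']
commit N: parents=['O', 'J']
commit O: parents=['A']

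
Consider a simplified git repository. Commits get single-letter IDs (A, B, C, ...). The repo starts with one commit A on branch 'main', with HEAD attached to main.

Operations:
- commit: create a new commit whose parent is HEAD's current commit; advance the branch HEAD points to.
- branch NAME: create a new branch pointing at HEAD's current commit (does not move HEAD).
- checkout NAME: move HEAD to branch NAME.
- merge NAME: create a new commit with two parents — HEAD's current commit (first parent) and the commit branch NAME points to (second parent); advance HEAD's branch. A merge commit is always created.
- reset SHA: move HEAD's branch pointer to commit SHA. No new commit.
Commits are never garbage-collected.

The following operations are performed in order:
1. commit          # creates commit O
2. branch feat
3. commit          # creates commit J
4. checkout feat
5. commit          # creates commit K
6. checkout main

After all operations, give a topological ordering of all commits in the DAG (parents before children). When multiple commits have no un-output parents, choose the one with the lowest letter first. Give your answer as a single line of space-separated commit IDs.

Answer: A O J K

Derivation:
After op 1 (commit): HEAD=main@O [main=O]
After op 2 (branch): HEAD=main@O [feat=O main=O]
After op 3 (commit): HEAD=main@J [feat=O main=J]
After op 4 (checkout): HEAD=feat@O [feat=O main=J]
After op 5 (commit): HEAD=feat@K [feat=K main=J]
After op 6 (checkout): HEAD=main@J [feat=K main=J]
commit A: parents=[]
commit J: parents=['O']
commit K: parents=['O']
commit O: parents=['A']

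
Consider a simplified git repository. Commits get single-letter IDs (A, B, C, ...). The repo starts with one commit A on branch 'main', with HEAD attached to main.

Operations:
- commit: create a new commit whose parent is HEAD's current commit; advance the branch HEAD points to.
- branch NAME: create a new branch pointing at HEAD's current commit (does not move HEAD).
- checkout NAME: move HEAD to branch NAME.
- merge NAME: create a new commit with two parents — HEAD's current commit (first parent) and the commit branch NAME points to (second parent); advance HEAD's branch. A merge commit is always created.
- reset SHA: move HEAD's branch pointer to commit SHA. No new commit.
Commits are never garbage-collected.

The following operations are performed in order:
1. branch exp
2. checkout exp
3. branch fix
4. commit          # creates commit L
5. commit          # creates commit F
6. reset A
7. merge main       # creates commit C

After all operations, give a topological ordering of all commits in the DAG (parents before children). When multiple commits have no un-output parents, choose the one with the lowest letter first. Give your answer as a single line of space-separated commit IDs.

After op 1 (branch): HEAD=main@A [exp=A main=A]
After op 2 (checkout): HEAD=exp@A [exp=A main=A]
After op 3 (branch): HEAD=exp@A [exp=A fix=A main=A]
After op 4 (commit): HEAD=exp@L [exp=L fix=A main=A]
After op 5 (commit): HEAD=exp@F [exp=F fix=A main=A]
After op 6 (reset): HEAD=exp@A [exp=A fix=A main=A]
After op 7 (merge): HEAD=exp@C [exp=C fix=A main=A]
commit A: parents=[]
commit C: parents=['A', 'A']
commit F: parents=['L']
commit L: parents=['A']

Answer: A C L F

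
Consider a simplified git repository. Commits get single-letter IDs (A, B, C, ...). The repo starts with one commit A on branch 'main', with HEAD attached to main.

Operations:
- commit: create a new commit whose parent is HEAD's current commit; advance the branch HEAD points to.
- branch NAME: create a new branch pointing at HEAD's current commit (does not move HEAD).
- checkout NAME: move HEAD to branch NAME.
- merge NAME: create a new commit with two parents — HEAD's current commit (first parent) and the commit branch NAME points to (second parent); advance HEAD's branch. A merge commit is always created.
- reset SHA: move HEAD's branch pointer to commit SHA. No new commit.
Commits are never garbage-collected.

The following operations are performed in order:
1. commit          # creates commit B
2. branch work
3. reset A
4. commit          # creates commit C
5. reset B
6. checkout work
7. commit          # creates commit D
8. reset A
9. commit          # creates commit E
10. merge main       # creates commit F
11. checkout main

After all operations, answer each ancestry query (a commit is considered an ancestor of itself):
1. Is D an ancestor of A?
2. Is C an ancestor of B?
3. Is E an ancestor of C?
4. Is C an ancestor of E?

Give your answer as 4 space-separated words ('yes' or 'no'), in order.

After op 1 (commit): HEAD=main@B [main=B]
After op 2 (branch): HEAD=main@B [main=B work=B]
After op 3 (reset): HEAD=main@A [main=A work=B]
After op 4 (commit): HEAD=main@C [main=C work=B]
After op 5 (reset): HEAD=main@B [main=B work=B]
After op 6 (checkout): HEAD=work@B [main=B work=B]
After op 7 (commit): HEAD=work@D [main=B work=D]
After op 8 (reset): HEAD=work@A [main=B work=A]
After op 9 (commit): HEAD=work@E [main=B work=E]
After op 10 (merge): HEAD=work@F [main=B work=F]
After op 11 (checkout): HEAD=main@B [main=B work=F]
ancestors(A) = {A}; D in? no
ancestors(B) = {A,B}; C in? no
ancestors(C) = {A,C}; E in? no
ancestors(E) = {A,E}; C in? no

Answer: no no no no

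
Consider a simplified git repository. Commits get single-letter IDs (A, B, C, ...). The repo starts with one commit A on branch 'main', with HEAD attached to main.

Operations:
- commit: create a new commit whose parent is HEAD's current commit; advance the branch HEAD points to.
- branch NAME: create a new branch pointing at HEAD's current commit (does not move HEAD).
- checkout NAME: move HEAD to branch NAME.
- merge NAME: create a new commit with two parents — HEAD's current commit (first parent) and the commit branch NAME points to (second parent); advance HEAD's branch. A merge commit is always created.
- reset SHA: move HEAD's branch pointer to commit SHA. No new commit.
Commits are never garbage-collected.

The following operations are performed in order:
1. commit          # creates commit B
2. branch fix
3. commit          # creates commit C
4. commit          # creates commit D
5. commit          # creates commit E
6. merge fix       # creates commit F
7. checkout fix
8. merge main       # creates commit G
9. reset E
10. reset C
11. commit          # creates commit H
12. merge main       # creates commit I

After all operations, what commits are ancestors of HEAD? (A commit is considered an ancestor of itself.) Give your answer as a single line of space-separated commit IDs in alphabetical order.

Answer: A B C D E F H I

Derivation:
After op 1 (commit): HEAD=main@B [main=B]
After op 2 (branch): HEAD=main@B [fix=B main=B]
After op 3 (commit): HEAD=main@C [fix=B main=C]
After op 4 (commit): HEAD=main@D [fix=B main=D]
After op 5 (commit): HEAD=main@E [fix=B main=E]
After op 6 (merge): HEAD=main@F [fix=B main=F]
After op 7 (checkout): HEAD=fix@B [fix=B main=F]
After op 8 (merge): HEAD=fix@G [fix=G main=F]
After op 9 (reset): HEAD=fix@E [fix=E main=F]
After op 10 (reset): HEAD=fix@C [fix=C main=F]
After op 11 (commit): HEAD=fix@H [fix=H main=F]
After op 12 (merge): HEAD=fix@I [fix=I main=F]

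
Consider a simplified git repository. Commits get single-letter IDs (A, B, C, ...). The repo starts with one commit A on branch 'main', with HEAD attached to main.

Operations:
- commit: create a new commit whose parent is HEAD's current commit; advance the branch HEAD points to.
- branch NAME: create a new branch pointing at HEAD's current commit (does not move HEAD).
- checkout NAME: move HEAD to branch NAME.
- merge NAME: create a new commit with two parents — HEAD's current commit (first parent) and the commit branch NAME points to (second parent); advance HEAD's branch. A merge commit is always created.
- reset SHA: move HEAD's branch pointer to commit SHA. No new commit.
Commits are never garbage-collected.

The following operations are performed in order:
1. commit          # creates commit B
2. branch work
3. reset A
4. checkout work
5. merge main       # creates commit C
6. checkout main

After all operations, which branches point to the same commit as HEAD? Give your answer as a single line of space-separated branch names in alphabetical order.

After op 1 (commit): HEAD=main@B [main=B]
After op 2 (branch): HEAD=main@B [main=B work=B]
After op 3 (reset): HEAD=main@A [main=A work=B]
After op 4 (checkout): HEAD=work@B [main=A work=B]
After op 5 (merge): HEAD=work@C [main=A work=C]
After op 6 (checkout): HEAD=main@A [main=A work=C]

Answer: main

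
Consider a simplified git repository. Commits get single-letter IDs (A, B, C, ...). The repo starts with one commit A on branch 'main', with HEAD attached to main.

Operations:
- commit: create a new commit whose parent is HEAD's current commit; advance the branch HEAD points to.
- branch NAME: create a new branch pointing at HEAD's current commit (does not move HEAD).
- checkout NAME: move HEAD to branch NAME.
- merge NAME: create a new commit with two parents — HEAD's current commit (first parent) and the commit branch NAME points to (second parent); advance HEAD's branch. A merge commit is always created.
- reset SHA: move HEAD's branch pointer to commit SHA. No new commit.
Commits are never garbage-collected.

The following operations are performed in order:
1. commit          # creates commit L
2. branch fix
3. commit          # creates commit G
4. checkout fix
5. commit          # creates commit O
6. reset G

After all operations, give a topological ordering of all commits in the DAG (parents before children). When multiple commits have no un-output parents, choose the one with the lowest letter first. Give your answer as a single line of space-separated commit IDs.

Answer: A L G O

Derivation:
After op 1 (commit): HEAD=main@L [main=L]
After op 2 (branch): HEAD=main@L [fix=L main=L]
After op 3 (commit): HEAD=main@G [fix=L main=G]
After op 4 (checkout): HEAD=fix@L [fix=L main=G]
After op 5 (commit): HEAD=fix@O [fix=O main=G]
After op 6 (reset): HEAD=fix@G [fix=G main=G]
commit A: parents=[]
commit G: parents=['L']
commit L: parents=['A']
commit O: parents=['L']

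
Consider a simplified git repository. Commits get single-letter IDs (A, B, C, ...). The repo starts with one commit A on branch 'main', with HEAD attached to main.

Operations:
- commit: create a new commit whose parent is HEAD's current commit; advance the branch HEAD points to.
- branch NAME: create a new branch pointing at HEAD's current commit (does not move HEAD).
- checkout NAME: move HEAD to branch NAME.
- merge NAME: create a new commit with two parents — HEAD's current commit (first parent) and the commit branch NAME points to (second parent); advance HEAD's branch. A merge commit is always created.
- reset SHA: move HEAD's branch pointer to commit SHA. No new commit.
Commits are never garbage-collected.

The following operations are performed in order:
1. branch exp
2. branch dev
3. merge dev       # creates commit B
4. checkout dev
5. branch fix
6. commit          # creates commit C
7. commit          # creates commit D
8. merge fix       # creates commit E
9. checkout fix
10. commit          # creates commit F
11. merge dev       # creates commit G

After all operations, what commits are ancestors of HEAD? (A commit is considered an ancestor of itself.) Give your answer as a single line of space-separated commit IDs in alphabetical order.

After op 1 (branch): HEAD=main@A [exp=A main=A]
After op 2 (branch): HEAD=main@A [dev=A exp=A main=A]
After op 3 (merge): HEAD=main@B [dev=A exp=A main=B]
After op 4 (checkout): HEAD=dev@A [dev=A exp=A main=B]
After op 5 (branch): HEAD=dev@A [dev=A exp=A fix=A main=B]
After op 6 (commit): HEAD=dev@C [dev=C exp=A fix=A main=B]
After op 7 (commit): HEAD=dev@D [dev=D exp=A fix=A main=B]
After op 8 (merge): HEAD=dev@E [dev=E exp=A fix=A main=B]
After op 9 (checkout): HEAD=fix@A [dev=E exp=A fix=A main=B]
After op 10 (commit): HEAD=fix@F [dev=E exp=A fix=F main=B]
After op 11 (merge): HEAD=fix@G [dev=E exp=A fix=G main=B]

Answer: A C D E F G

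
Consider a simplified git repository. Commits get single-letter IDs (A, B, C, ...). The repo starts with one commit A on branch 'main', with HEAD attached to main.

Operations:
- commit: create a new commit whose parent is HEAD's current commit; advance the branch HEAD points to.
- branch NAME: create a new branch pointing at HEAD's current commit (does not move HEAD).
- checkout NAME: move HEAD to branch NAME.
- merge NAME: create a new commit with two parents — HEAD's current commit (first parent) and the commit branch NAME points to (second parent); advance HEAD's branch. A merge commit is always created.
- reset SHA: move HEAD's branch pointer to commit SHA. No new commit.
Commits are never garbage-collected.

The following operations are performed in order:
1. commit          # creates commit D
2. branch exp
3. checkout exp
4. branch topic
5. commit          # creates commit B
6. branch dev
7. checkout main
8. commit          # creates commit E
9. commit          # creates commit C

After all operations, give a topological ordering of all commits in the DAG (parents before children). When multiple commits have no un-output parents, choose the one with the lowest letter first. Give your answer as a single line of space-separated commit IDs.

Answer: A D B E C

Derivation:
After op 1 (commit): HEAD=main@D [main=D]
After op 2 (branch): HEAD=main@D [exp=D main=D]
After op 3 (checkout): HEAD=exp@D [exp=D main=D]
After op 4 (branch): HEAD=exp@D [exp=D main=D topic=D]
After op 5 (commit): HEAD=exp@B [exp=B main=D topic=D]
After op 6 (branch): HEAD=exp@B [dev=B exp=B main=D topic=D]
After op 7 (checkout): HEAD=main@D [dev=B exp=B main=D topic=D]
After op 8 (commit): HEAD=main@E [dev=B exp=B main=E topic=D]
After op 9 (commit): HEAD=main@C [dev=B exp=B main=C topic=D]
commit A: parents=[]
commit B: parents=['D']
commit C: parents=['E']
commit D: parents=['A']
commit E: parents=['D']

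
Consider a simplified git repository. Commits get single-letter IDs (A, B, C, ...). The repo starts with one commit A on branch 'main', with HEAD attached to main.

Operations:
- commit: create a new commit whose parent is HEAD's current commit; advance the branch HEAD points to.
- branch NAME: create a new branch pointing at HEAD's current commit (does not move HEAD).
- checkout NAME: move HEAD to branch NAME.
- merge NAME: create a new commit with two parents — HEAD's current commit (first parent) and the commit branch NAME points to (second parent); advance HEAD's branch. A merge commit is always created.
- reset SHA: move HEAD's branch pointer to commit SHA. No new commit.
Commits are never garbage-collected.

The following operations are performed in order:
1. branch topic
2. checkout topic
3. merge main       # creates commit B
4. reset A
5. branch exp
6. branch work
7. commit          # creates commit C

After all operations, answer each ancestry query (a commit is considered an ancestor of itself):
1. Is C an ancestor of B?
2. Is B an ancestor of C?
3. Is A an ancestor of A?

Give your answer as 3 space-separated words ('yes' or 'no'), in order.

Answer: no no yes

Derivation:
After op 1 (branch): HEAD=main@A [main=A topic=A]
After op 2 (checkout): HEAD=topic@A [main=A topic=A]
After op 3 (merge): HEAD=topic@B [main=A topic=B]
After op 4 (reset): HEAD=topic@A [main=A topic=A]
After op 5 (branch): HEAD=topic@A [exp=A main=A topic=A]
After op 6 (branch): HEAD=topic@A [exp=A main=A topic=A work=A]
After op 7 (commit): HEAD=topic@C [exp=A main=A topic=C work=A]
ancestors(B) = {A,B}; C in? no
ancestors(C) = {A,C}; B in? no
ancestors(A) = {A}; A in? yes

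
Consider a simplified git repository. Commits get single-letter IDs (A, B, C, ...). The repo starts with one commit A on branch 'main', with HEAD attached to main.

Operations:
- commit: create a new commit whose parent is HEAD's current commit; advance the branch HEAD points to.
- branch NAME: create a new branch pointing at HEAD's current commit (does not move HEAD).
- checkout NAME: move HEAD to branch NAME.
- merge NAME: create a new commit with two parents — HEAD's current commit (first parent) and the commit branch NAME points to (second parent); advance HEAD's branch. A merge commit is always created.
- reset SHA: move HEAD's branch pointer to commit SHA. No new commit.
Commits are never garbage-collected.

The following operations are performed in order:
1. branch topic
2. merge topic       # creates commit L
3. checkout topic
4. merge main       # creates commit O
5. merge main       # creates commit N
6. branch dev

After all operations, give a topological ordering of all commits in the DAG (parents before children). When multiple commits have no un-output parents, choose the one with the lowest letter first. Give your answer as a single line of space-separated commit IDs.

After op 1 (branch): HEAD=main@A [main=A topic=A]
After op 2 (merge): HEAD=main@L [main=L topic=A]
After op 3 (checkout): HEAD=topic@A [main=L topic=A]
After op 4 (merge): HEAD=topic@O [main=L topic=O]
After op 5 (merge): HEAD=topic@N [main=L topic=N]
After op 6 (branch): HEAD=topic@N [dev=N main=L topic=N]
commit A: parents=[]
commit L: parents=['A', 'A']
commit N: parents=['O', 'L']
commit O: parents=['A', 'L']

Answer: A L O N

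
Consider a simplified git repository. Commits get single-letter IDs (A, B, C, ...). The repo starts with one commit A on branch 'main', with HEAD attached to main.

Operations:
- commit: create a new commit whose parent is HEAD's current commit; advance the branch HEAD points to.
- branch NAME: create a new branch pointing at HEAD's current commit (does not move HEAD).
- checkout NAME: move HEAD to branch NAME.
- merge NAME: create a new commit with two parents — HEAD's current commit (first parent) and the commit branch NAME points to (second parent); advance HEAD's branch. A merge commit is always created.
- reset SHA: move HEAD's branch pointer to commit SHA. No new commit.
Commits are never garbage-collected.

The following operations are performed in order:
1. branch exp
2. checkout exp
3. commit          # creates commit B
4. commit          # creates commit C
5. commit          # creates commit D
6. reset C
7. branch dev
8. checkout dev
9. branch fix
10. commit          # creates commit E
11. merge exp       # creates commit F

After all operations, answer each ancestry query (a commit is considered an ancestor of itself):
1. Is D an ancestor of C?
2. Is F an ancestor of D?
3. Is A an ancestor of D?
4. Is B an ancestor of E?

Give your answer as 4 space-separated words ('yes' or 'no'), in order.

After op 1 (branch): HEAD=main@A [exp=A main=A]
After op 2 (checkout): HEAD=exp@A [exp=A main=A]
After op 3 (commit): HEAD=exp@B [exp=B main=A]
After op 4 (commit): HEAD=exp@C [exp=C main=A]
After op 5 (commit): HEAD=exp@D [exp=D main=A]
After op 6 (reset): HEAD=exp@C [exp=C main=A]
After op 7 (branch): HEAD=exp@C [dev=C exp=C main=A]
After op 8 (checkout): HEAD=dev@C [dev=C exp=C main=A]
After op 9 (branch): HEAD=dev@C [dev=C exp=C fix=C main=A]
After op 10 (commit): HEAD=dev@E [dev=E exp=C fix=C main=A]
After op 11 (merge): HEAD=dev@F [dev=F exp=C fix=C main=A]
ancestors(C) = {A,B,C}; D in? no
ancestors(D) = {A,B,C,D}; F in? no
ancestors(D) = {A,B,C,D}; A in? yes
ancestors(E) = {A,B,C,E}; B in? yes

Answer: no no yes yes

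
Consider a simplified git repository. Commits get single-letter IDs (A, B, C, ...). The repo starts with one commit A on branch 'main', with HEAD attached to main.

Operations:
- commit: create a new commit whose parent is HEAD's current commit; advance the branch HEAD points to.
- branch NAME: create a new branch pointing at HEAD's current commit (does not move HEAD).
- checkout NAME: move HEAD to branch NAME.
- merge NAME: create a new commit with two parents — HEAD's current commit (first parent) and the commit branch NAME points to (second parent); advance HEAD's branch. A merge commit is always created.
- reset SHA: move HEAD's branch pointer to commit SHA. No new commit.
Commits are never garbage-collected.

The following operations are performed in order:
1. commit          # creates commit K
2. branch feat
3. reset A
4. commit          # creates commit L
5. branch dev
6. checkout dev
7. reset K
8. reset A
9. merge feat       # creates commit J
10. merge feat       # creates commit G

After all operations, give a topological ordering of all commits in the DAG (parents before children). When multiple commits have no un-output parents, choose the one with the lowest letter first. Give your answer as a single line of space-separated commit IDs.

Answer: A K J G L

Derivation:
After op 1 (commit): HEAD=main@K [main=K]
After op 2 (branch): HEAD=main@K [feat=K main=K]
After op 3 (reset): HEAD=main@A [feat=K main=A]
After op 4 (commit): HEAD=main@L [feat=K main=L]
After op 5 (branch): HEAD=main@L [dev=L feat=K main=L]
After op 6 (checkout): HEAD=dev@L [dev=L feat=K main=L]
After op 7 (reset): HEAD=dev@K [dev=K feat=K main=L]
After op 8 (reset): HEAD=dev@A [dev=A feat=K main=L]
After op 9 (merge): HEAD=dev@J [dev=J feat=K main=L]
After op 10 (merge): HEAD=dev@G [dev=G feat=K main=L]
commit A: parents=[]
commit G: parents=['J', 'K']
commit J: parents=['A', 'K']
commit K: parents=['A']
commit L: parents=['A']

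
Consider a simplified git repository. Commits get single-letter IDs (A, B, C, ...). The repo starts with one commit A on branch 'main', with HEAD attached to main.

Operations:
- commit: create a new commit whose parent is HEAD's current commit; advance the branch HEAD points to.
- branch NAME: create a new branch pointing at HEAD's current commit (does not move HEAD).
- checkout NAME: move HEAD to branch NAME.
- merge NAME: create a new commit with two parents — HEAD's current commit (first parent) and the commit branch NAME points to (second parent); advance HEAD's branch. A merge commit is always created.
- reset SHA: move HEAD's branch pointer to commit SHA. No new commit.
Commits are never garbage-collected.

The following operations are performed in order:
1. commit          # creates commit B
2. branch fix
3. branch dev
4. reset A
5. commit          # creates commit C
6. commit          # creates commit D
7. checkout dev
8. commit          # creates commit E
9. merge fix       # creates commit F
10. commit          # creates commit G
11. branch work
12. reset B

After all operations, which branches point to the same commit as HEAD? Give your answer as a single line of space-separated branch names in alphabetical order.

Answer: dev fix

Derivation:
After op 1 (commit): HEAD=main@B [main=B]
After op 2 (branch): HEAD=main@B [fix=B main=B]
After op 3 (branch): HEAD=main@B [dev=B fix=B main=B]
After op 4 (reset): HEAD=main@A [dev=B fix=B main=A]
After op 5 (commit): HEAD=main@C [dev=B fix=B main=C]
After op 6 (commit): HEAD=main@D [dev=B fix=B main=D]
After op 7 (checkout): HEAD=dev@B [dev=B fix=B main=D]
After op 8 (commit): HEAD=dev@E [dev=E fix=B main=D]
After op 9 (merge): HEAD=dev@F [dev=F fix=B main=D]
After op 10 (commit): HEAD=dev@G [dev=G fix=B main=D]
After op 11 (branch): HEAD=dev@G [dev=G fix=B main=D work=G]
After op 12 (reset): HEAD=dev@B [dev=B fix=B main=D work=G]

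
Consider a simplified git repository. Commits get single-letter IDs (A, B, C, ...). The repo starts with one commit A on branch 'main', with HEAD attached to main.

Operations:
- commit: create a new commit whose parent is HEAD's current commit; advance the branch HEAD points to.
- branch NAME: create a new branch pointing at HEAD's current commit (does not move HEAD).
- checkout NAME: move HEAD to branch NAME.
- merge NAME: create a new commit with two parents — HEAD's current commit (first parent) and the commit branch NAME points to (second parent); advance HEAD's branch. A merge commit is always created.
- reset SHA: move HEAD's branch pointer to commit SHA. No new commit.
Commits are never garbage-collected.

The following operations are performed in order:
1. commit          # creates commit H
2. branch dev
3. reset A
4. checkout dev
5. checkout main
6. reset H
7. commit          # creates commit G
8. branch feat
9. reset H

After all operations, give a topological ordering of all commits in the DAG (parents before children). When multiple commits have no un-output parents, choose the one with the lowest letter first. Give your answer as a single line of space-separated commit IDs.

Answer: A H G

Derivation:
After op 1 (commit): HEAD=main@H [main=H]
After op 2 (branch): HEAD=main@H [dev=H main=H]
After op 3 (reset): HEAD=main@A [dev=H main=A]
After op 4 (checkout): HEAD=dev@H [dev=H main=A]
After op 5 (checkout): HEAD=main@A [dev=H main=A]
After op 6 (reset): HEAD=main@H [dev=H main=H]
After op 7 (commit): HEAD=main@G [dev=H main=G]
After op 8 (branch): HEAD=main@G [dev=H feat=G main=G]
After op 9 (reset): HEAD=main@H [dev=H feat=G main=H]
commit A: parents=[]
commit G: parents=['H']
commit H: parents=['A']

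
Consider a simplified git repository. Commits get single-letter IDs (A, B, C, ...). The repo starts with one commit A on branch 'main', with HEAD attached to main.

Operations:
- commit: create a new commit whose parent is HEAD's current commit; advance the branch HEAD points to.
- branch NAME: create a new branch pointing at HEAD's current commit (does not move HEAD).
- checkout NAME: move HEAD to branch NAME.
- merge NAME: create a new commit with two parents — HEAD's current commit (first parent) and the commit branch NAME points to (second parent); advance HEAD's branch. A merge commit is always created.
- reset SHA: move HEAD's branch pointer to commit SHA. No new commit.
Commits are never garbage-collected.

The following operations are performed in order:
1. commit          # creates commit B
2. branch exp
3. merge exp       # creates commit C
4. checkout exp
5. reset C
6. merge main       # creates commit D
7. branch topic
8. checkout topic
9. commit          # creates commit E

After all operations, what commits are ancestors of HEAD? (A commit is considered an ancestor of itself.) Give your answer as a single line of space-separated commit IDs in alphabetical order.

After op 1 (commit): HEAD=main@B [main=B]
After op 2 (branch): HEAD=main@B [exp=B main=B]
After op 3 (merge): HEAD=main@C [exp=B main=C]
After op 4 (checkout): HEAD=exp@B [exp=B main=C]
After op 5 (reset): HEAD=exp@C [exp=C main=C]
After op 6 (merge): HEAD=exp@D [exp=D main=C]
After op 7 (branch): HEAD=exp@D [exp=D main=C topic=D]
After op 8 (checkout): HEAD=topic@D [exp=D main=C topic=D]
After op 9 (commit): HEAD=topic@E [exp=D main=C topic=E]

Answer: A B C D E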